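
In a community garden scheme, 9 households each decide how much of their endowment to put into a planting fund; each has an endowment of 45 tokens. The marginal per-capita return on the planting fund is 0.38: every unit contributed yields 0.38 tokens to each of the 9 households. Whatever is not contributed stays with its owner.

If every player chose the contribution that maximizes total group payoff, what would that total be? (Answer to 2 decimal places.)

1385.10 tokens

Each contributed unit returns 3.420 to the group as a whole (0.38 to each of 9 players), which exceeds 1, so the social optimum is full contribution: group total = 3.420 × 405 = 1385.10.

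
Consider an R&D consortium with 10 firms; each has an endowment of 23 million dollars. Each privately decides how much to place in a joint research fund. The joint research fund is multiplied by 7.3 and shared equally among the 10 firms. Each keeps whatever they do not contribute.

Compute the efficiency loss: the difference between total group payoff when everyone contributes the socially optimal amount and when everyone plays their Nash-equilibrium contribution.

1449.00 million dollars

Each contributed unit returns 7.3/10 = 0.7300 to its contributor — below 1 — so contributing 0 is dominant for every player. At the Nash equilibrium everyone keeps their 23, and the group total is 10 × 23 = 230.
Each contributed unit returns 7.300 to the group as a whole (0.7300 to each of 10 players), which exceeds 1, so the social optimum is full contribution: group total = 7.300 × 230 = 1679.00.
Efficiency loss = 1679.00 − 230 = 1449.00.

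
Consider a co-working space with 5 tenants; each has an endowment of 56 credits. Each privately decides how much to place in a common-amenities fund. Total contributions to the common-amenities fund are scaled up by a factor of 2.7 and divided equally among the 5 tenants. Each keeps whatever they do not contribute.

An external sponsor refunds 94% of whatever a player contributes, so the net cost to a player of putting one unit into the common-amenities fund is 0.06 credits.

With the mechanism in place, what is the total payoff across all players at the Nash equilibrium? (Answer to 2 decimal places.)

1019.20 credits

The effective private return per unit is now (2.7/5) / 0.06 = 9.0000 > 1, so every player's dominant strategy flips to full contribution.
So the Nash equilibrium is full contribution by all 5; the group earns 5 × (56 × 0.94 + 2.7 × 56) = 1019.20.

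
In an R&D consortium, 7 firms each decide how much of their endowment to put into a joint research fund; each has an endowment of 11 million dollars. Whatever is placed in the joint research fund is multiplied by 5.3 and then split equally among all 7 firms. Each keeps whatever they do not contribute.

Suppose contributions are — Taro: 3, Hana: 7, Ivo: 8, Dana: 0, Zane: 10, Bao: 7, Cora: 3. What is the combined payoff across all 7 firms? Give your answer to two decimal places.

Total contributed: 3 + 7 + 8 + 0 + 10 + 7 + 3 = 38; total kept: 7 × 11 − 38 = 39.
The joint research fund pays out 5.3 × 38 = 201.40 in aggregate.
Group total = 39 + 201.40 = 240.40.

240.40 million dollars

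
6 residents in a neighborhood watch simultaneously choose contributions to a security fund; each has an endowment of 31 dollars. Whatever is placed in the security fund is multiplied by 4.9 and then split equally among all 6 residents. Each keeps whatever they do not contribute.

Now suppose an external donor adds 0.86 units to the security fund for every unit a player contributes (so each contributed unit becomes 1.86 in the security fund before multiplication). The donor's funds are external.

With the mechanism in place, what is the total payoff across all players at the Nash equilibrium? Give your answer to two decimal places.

The effective private return per unit is now 4.9 × 1.86 / 6 = 1.5190 > 1, so every player's dominant strategy flips to full contribution.
So the Nash equilibrium is full contribution by all 6; the group earns 4.9 × 1.86 × 186 = 1695.20.

1695.20 dollars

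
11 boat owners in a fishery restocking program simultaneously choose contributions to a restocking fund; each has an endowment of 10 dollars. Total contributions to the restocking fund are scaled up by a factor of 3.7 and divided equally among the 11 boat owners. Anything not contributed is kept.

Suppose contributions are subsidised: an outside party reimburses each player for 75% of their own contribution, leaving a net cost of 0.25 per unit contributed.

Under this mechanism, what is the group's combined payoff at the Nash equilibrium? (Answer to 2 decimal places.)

Under the mechanism each unit contributed yields (3.7/11) / 0.25 = 1.3455 back to its contributor per unit of net cost, which exceeds 1, making full contribution the dominant choice for everyone.
So the Nash equilibrium is full contribution by all 11; the group earns 11 × (10 × 0.75 + 3.7 × 10) = 489.50.

489.50 dollars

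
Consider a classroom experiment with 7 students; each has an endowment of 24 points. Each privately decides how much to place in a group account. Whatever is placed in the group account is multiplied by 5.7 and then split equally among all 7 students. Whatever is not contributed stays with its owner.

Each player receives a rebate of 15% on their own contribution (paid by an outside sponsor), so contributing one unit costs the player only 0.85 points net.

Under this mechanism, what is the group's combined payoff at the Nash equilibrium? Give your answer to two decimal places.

Even with the mechanism, each unit contributed returns only (5.7/7) / 0.85 = 0.9580 per unit of net cost, so contributing nothing is still dominant.
At the Nash equilibrium no one contributes; group total payoff = 7 × 24 = 168.

168.00 points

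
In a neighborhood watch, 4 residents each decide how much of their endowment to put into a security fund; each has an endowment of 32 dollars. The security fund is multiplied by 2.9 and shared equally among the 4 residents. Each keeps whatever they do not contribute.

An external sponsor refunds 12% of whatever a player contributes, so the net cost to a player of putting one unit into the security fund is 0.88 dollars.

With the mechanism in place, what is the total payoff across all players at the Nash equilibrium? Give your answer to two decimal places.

128.00 dollars

With the mechanism, a contributed unit returns (2.9/4) / 0.88 = 0.8239 per unit of net cost — still below 1 — so contributing 0 remains dominant for every player.
At the Nash equilibrium no one contributes; group total payoff = 4 × 32 = 128.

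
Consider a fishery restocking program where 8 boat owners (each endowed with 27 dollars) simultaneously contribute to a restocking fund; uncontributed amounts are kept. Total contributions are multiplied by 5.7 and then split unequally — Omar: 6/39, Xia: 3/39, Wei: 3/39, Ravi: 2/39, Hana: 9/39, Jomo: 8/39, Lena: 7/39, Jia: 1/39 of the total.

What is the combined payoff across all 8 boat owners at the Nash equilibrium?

For player j, contributing a unit is worthwhile iff 5.7 × (j's share) ≥ 1, i.e. iff j's share is at least 0.1754.
Hana, Jomo and Lena are above the threshold, contributing 27 each; the remaining 5 contribute 0. Total contributed: 81.
The restocking fund pays out 5.7 × 81 = 461.70 in total (split across the unequal shares, but the aggregate is all that matters for the group sum).
The 5 free-riders keep 27 each, adding 135. Group total = 135 + 461.70 = 596.70.

596.70 dollars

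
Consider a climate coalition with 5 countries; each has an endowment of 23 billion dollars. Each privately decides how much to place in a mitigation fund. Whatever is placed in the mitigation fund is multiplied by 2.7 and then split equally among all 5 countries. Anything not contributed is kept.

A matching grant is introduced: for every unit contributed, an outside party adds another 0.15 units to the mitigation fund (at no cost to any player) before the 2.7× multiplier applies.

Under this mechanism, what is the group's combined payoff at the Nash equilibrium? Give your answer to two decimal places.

Even with the mechanism, each unit contributed returns only 2.7 × 1.15 / 5 = 0.6210 per unit of net cost, so contributing nothing is still dominant.
At the Nash equilibrium no one contributes; group total payoff = 5 × 23 = 115.

115.00 billion dollars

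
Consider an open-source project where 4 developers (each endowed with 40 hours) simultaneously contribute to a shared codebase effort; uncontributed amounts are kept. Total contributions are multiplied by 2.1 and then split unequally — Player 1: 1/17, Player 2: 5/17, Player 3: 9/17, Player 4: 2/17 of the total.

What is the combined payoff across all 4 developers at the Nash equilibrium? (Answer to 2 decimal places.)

Player j's private return per contributed unit is 2.1 × (j's share). Contributing is weakly dominant for j when that share is at least 1/2.1 = 0.4762, and contributing 0 is dominant otherwise.
Player 3 alone (share 9/17) is above the threshold, contributing 40; the remaining 3 contribute 0. Total contributed: 40.
The shared codebase effort pays out 2.1 × 40 = 84.00 in total (split across the unequal shares, but the aggregate is all that matters for the group sum).
The 3 free-riders keep 40 each, adding 120. Group total = 120 + 84.00 = 204.00.

204.00 hours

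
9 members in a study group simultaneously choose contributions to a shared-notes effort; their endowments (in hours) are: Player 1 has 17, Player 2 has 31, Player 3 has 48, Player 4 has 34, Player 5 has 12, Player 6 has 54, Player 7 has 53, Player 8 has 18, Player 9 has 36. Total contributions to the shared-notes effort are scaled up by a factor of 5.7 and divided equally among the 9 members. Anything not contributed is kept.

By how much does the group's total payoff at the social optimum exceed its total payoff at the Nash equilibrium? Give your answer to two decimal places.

The private return per contributed unit is 5.7/9 = 0.6333 < 1 for every player regardless of endowment, so the Nash equilibrium is zero contribution and the group total is Σ E_j = 17 + 31 + 48 + 34 + 12 + 54 + 53 + 18 + 36 = 303.
Each contributed unit returns 5.700 to the group, so the social optimum is full contribution by everyone: group total = 5.700 × 303 = 1727.10.
Efficiency loss = (5.700 − 1) × 303 = 1424.10.

1424.10 hours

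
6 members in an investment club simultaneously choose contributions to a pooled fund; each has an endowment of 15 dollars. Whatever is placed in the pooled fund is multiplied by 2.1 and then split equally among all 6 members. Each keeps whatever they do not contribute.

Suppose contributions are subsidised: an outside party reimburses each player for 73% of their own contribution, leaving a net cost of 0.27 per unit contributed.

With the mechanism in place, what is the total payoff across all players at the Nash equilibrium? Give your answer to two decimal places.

254.70 dollars

Under the mechanism each unit contributed yields (2.1/6) / 0.27 = 1.2963 back to its contributor per unit of net cost, which exceeds 1, making full contribution the dominant choice for everyone.
At the Nash equilibrium everyone contributes 15. Group total payoff = 6 × (15 × 0.73 + 2.1 × 15) = 254.70.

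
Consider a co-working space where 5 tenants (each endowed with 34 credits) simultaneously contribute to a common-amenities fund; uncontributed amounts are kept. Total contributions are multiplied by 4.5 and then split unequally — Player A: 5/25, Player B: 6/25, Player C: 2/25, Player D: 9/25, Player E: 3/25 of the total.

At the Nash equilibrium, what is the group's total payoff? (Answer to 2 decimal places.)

408.00 credits

Each unit j contributes comes back to j as 4.5 × (j's share), so j prefers to contribute only if that share exceeds 1/4.5 = 0.2222; otherwise keeping the unit dominates.
Player B and Player D clear that bar, contributing 34 each; the remaining 3 contribute 0. Total contributed: 68.
The common-amenities fund pays out 4.5 × 68 = 306.00 in total (split across the unequal shares, but the aggregate is all that matters for the group sum).
The 3 free-riders keep 34 each, adding 102. Group total = 102 + 306.00 = 408.00.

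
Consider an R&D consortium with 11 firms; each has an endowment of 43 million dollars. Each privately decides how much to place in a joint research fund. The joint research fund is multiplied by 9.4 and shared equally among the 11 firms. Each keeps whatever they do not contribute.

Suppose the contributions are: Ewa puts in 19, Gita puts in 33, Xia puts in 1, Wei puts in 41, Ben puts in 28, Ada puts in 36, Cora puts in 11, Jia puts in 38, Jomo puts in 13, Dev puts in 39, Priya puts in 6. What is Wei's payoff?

Total contributed: 19 + 33 + 1 + 41 + 28 + 36 + 11 + 38 + 13 + 39 + 6 = 265.
Each receives 9.4 × 265 / 11 = 226.45 from the joint research fund.
Wei keeps 43 − 41 = 2, so Wei's payoff is 2 + 226.45 = 228.45.

228.45 million dollars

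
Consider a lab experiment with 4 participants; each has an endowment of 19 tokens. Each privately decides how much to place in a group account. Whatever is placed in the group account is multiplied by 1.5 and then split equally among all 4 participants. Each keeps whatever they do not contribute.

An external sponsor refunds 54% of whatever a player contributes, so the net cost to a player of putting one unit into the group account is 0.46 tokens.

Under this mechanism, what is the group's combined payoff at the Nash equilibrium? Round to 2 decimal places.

Even with the mechanism, each unit contributed returns only (1.5/4) / 0.46 = 0.8152 per unit of net cost, so contributing nothing is still dominant.
Everyone keeps their endowment and the group total is 4 × 19 = 76.

76.00 tokens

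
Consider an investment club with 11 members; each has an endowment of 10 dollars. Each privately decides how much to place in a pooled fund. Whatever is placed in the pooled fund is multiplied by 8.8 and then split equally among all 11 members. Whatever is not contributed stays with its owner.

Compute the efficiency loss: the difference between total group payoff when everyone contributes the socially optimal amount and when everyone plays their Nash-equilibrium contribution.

858.00 dollars

Each contributed unit returns 8.8/11 = 0.8000 to its contributor — below 1 — so contributing 0 is dominant for every player. At the Nash equilibrium everyone keeps their 10, and the group total is 11 × 10 = 110.
Each contributed unit returns 8.800 to the group as a whole (0.8000 to each of 11 players), which exceeds 1, so the social optimum is full contribution: group total = 8.800 × 110 = 968.00.
Efficiency loss = 968.00 − 110 = 858.00.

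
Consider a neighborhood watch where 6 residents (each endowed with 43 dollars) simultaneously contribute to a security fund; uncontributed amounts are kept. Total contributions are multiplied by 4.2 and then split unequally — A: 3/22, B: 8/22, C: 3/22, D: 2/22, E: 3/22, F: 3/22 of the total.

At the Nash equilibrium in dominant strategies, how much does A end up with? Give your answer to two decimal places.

Player j's private return per contributed unit is 4.2 × (j's share). Contributing is weakly dominant for j when that share is at least 1/4.2 = 0.2381, and contributing 0 is dominant otherwise.
Only B (8/22) clears that bar, contributing 43; the remaining 5 contribute 0. Total contributed: 43.
A keeps 43 and receives 4.2 × 43 × 3/22 = 24.63 from the security fund, for a payoff of 67.63.

67.63 dollars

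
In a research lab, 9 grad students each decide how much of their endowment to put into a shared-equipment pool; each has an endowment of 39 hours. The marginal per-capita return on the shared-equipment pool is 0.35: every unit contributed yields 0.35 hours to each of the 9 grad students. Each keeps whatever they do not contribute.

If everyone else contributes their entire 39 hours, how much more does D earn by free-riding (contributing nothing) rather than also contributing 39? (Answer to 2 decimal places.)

25.35 hours

Switching from a contribution of 39 to 0 lets D keep an extra 39 hours, but lowers the shared-equipment pool by 39, which costs D their own share of that drop: 0.35 × 39 = 13.65.
Net gain = 39 − 13.65 = 25.35. The private return per contributed unit (0.35) is below 1, so free-riding is indeed the best response regardless of what the others do.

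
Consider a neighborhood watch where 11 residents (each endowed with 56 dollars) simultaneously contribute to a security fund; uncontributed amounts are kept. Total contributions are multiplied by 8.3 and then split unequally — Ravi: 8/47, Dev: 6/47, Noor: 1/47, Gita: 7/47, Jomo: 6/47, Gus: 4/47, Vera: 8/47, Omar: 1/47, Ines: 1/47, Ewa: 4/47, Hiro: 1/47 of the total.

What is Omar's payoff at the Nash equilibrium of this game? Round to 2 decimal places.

105.45 dollars

For player j, contributing a unit is worthwhile iff 8.3 × (j's share) ≥ 1, i.e. iff j's share is at least 0.1205.
Ravi, Dev, Gita, Jomo and Vera are above the threshold, contributing 56 each; the remaining 6 contribute 0. Total contributed: 280.
Omar keeps 56 and receives 8.3 × 280 × 1/47 = 49.45 from the security fund, for a payoff of 105.45.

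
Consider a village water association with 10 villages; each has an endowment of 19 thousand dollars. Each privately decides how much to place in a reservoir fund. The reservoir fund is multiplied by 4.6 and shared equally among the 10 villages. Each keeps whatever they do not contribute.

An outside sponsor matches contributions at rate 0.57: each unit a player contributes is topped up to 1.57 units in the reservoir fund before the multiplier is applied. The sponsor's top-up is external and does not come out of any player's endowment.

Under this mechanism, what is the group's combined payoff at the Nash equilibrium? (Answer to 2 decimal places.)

Even with the mechanism, each unit contributed returns only 4.6 × 1.57 / 10 = 0.7222 per unit of net cost, so contributing nothing is still dominant.
At the Nash equilibrium no one contributes; group total payoff = 10 × 19 = 190.

190.00 thousand dollars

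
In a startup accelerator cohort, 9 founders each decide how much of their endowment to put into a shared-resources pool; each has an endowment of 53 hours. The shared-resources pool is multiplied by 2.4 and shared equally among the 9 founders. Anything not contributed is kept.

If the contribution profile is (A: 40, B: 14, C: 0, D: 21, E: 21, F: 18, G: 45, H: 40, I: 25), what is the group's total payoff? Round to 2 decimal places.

790.60 hours

Total contributed: 40 + 14 + 0 + 21 + 21 + 18 + 45 + 40 + 25 = 224; total kept: 9 × 53 − 224 = 253.
The shared-resources pool pays out 2.4 × 224 = 537.60 in aggregate.
Group total = 253 + 537.60 = 790.60.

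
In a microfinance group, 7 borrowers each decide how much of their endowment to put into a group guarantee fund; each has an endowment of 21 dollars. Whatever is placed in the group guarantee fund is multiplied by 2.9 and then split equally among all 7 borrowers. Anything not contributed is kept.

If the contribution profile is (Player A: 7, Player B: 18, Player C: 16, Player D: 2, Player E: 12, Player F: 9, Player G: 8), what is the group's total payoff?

283.80 dollars

Total contributed: 7 + 18 + 16 + 2 + 12 + 9 + 8 = 72; total kept: 7 × 21 − 72 = 75.
The group guarantee fund pays out 2.9 × 72 = 208.80 in aggregate.
Group total = 75 + 208.80 = 283.80.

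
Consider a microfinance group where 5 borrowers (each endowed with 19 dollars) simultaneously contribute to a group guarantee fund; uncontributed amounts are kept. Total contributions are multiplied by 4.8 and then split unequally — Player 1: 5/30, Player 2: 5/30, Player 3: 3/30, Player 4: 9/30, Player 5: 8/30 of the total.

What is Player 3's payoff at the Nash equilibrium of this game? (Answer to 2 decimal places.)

37.24 dollars

A player with share s gets back 4.8·s per unit contributed, so full contribution is dominant for anyone with s > 1/4.8 = 0.2083 and zero contribution is dominant for anyone below.
The shares above 0.2083 belong to Player 4 and Player 5, contributing 19 each; the remaining 3 contribute 0. Total contributed: 38.
Player 3 keeps 19 and receives 4.8 × 38 × 3/30 = 18.24 from the group guarantee fund, for a payoff of 37.24.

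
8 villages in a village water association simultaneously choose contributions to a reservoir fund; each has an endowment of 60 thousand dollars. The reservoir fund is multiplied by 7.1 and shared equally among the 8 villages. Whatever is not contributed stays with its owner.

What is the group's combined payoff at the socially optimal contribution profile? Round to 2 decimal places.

Each contributed unit returns 7.100 to the group as a whole (0.8875 to each of 8 players), which exceeds 1, so the social optimum is full contribution: group total = 7.100 × 480 = 3408.00.

3408.00 thousand dollars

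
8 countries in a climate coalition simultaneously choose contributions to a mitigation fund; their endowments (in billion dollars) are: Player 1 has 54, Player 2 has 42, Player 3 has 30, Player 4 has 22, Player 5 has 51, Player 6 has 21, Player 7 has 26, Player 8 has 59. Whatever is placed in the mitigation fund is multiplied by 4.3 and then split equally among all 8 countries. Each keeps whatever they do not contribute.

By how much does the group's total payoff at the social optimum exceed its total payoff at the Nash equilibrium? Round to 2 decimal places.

The private return per contributed unit is 4.3/8 = 0.5375 < 1 for every player regardless of endowment, so the Nash equilibrium is zero contribution and the group total is Σ E_j = 54 + 42 + 30 + 22 + 51 + 21 + 26 + 59 = 305.
Each contributed unit returns 4.300 to the group, so the social optimum is full contribution by everyone: group total = 4.300 × 305 = 1311.50.
Efficiency loss = (4.300 − 1) × 305 = 1006.50.

1006.50 billion dollars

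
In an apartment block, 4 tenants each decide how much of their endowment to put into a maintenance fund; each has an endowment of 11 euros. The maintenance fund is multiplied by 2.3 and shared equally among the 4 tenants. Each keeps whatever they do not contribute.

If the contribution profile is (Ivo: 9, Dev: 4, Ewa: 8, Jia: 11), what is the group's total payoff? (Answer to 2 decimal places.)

85.60 euros

Total contributed: 9 + 4 + 8 + 11 = 32; total kept: 4 × 11 − 32 = 12.
The maintenance fund pays out 2.3 × 32 = 73.60 in aggregate.
Group total = 12 + 73.60 = 85.60.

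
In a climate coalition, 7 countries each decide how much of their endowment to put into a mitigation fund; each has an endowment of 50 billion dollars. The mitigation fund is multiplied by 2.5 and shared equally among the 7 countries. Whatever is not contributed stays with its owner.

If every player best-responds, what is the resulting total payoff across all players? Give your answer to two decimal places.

Each contributed unit returns 2.5/7 = 0.3571 to its contributor — below 1 — so contributing 0 is dominant for every player. At the Nash equilibrium everyone keeps their 50, and the group total is 7 × 50 = 350.

350.00 billion dollars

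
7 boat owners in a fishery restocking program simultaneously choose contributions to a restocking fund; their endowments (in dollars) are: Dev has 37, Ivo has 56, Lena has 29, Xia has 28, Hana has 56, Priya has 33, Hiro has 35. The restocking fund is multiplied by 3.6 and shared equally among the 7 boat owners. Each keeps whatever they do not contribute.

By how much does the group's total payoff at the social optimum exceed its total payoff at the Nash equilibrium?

712.40 dollars

The private return per contributed unit is 3.6/7 = 0.5143 < 1 for every player regardless of endowment, so the Nash equilibrium is zero contribution and the group total is Σ E_j = 37 + 56 + 29 + 28 + 56 + 33 + 35 = 274.
Each contributed unit returns 3.600 to the group, so the social optimum is full contribution by everyone: group total = 3.600 × 274 = 986.40.
Efficiency loss = (3.600 − 1) × 274 = 712.40.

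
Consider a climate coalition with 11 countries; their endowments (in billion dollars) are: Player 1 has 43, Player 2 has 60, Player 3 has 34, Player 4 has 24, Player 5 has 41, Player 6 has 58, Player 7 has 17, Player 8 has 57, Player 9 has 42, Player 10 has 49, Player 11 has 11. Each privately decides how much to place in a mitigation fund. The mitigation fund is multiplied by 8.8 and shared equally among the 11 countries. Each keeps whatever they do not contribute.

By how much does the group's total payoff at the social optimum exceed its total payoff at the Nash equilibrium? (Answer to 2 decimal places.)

The private return per contributed unit is 8.8/11 = 0.8000 < 1 for every player regardless of endowment, so the Nash equilibrium is zero contribution and the group total is Σ E_j = 43 + 60 + 34 + 24 + 41 + 58 + 17 + 57 + 42 + 49 + 11 = 436.
Each contributed unit returns 8.800 to the group, so the social optimum is full contribution by everyone: group total = 8.800 × 436 = 3836.80.
Efficiency loss = (8.800 − 1) × 436 = 3400.80.

3400.80 billion dollars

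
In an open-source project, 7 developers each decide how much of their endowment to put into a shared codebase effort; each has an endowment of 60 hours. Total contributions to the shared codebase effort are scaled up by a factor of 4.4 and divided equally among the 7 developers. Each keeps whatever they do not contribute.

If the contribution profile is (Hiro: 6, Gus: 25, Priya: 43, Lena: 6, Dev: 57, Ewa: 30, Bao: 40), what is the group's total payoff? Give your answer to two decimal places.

1123.80 hours

Total contributed: 6 + 25 + 43 + 6 + 57 + 30 + 40 = 207; total kept: 7 × 60 − 207 = 213.
The shared codebase effort pays out 4.4 × 207 = 910.80 in aggregate.
Group total = 213 + 910.80 = 1123.80.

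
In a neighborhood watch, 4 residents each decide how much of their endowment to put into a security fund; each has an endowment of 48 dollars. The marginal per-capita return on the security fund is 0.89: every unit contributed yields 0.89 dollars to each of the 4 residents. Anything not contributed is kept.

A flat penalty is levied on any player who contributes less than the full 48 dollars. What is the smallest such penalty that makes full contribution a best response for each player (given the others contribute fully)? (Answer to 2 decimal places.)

5.28 dollars

Given the others contribute fully, the best deviation is to contribute 0 (any partial contribution still incurs the fine and gives up units whose private return 0.89 is below 1).
Deviating from 48 to 0 saves 48 dollars but forfeits the deviator's share of the drop in the security fund: 0.89 × 48 = 42.72.
So the deviation gain is 48 − 42.72 = 5.28, and the fine must be at least 5.28 dollars to wipe it out.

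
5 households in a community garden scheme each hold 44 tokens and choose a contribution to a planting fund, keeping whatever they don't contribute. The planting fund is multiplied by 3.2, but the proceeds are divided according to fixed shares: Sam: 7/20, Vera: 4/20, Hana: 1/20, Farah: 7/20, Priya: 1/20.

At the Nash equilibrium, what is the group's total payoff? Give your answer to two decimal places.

A player with share s gets back 3.2·s per unit contributed, so full contribution is dominant for anyone with s > 1/3.2 = 0.3125 and zero contribution is dominant for anyone below.
Sam and Farah are above the threshold, contributing 44 each; the remaining 3 contribute 0. Total contributed: 88.
The planting fund pays out 3.2 × 88 = 281.60 in total (split across the unequal shares, but the aggregate is all that matters for the group sum).
The 3 free-riders keep 44 each, adding 132. Group total = 132 + 281.60 = 413.60.

413.60 tokens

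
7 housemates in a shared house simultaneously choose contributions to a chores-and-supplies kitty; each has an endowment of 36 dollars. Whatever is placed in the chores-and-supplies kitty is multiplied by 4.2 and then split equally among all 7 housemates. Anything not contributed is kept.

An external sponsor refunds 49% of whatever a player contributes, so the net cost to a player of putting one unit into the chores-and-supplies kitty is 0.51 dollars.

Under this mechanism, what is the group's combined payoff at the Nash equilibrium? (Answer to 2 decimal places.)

1181.88 dollars

The effective private return per unit is now (4.2/7) / 0.51 = 1.1765 > 1, so every player's dominant strategy flips to full contribution.
At the Nash equilibrium everyone contributes 36. Group total payoff = 7 × (36 × 0.49 + 4.2 × 36) = 1181.88.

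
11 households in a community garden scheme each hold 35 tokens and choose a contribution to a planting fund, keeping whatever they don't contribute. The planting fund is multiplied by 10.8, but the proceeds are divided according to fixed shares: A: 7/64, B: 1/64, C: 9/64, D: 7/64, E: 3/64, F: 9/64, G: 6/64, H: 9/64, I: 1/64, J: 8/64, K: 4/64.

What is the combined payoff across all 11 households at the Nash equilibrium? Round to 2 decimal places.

2786.00 tokens

A player with share s gets back 10.8·s per unit contributed, so full contribution is dominant for anyone with s > 1/10.8 = 0.0926 and zero contribution is dominant for anyone below.
A, C, D, F, G, H and J are above the threshold, contributing 35 each; the remaining 4 contribute 0. Total contributed: 245.
The planting fund pays out 10.8 × 245 = 2646.00 in total (split across the unequal shares, but the aggregate is all that matters for the group sum).
The 4 free-riders keep 35 each, adding 140. Group total = 140 + 2646.00 = 2786.00.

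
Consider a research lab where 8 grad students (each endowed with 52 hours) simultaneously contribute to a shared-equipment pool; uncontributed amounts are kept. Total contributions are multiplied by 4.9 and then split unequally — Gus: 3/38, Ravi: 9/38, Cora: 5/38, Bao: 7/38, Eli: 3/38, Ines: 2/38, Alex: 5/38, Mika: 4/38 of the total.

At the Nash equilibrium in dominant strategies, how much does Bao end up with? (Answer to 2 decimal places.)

Each unit j contributes comes back to j as 4.9 × (j's share), so j prefers to contribute only if that share exceeds 1/4.9 = 0.2041; otherwise keeping the unit dominates.
The only share above 0.2041 is Ravi's 9/38, contributing 52; the remaining 7 contribute 0. Total contributed: 52.
Bao keeps 52 and receives 4.9 × 52 × 7/38 = 46.94 from the shared-equipment pool, for a payoff of 98.94.

98.94 hours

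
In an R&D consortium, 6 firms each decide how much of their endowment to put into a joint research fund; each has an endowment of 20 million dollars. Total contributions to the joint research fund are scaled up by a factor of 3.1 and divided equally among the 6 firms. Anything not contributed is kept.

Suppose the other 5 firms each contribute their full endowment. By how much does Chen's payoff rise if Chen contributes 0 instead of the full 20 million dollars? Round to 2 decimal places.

9.67 million dollars

Switching from a contribution of 20 to 0 lets Chen keep an extra 20 million dollars, but lowers the joint research fund by 20, which costs Chen their own share of that drop: 3.1/6 × 20 = 10.33.
Net gain = 20 − 10.33 = 9.67. The private return per contributed unit (0.5167) is below 1, so free-riding is indeed the best response regardless of what the others do.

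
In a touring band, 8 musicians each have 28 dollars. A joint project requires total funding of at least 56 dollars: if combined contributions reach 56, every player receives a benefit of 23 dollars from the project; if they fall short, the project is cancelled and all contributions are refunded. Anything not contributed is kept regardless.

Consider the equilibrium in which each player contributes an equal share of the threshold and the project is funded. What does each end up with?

44 dollars

Equal share of the threshold: 56/8 = 7.
At this profile no one gains by cutting their contribution: any cut drops the total below 56, the project is cancelled, contributions are refunded, and the deviator ends with 28, which is less than 28 − 7 + 23 = 44. Contributing more than 7 just wastes the excess. So contributing exactly 7 is a best response.
Each player's payoff: 28 − 7 + 23 = 44.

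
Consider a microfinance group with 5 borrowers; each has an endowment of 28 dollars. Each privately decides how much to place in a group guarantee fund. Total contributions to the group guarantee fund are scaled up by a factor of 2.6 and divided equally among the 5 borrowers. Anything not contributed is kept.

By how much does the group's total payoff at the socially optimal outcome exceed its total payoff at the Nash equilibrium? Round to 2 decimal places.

224.00 dollars

Each contributed unit returns 2.6/5 = 0.5200 to its contributor — below 1 — so contributing 0 is dominant for every player. At the Nash equilibrium everyone keeps their 28, and the group total is 5 × 28 = 140.
Each contributed unit returns 2.600 to the group as a whole (0.5200 to each of 5 players), which exceeds 1, so the social optimum is full contribution: group total = 2.600 × 140 = 364.00.
Efficiency loss = 364.00 − 140 = 224.00.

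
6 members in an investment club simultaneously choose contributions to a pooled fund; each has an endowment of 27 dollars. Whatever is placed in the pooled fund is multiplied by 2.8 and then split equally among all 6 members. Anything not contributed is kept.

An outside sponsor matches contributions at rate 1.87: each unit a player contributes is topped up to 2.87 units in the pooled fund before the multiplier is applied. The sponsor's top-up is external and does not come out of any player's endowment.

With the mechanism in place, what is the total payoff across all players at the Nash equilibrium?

1301.83 dollars

The effective private return per unit is now 2.8 × 2.87 / 6 = 1.3393 > 1, so every player's dominant strategy flips to full contribution.
So the Nash equilibrium is full contribution by all 6; the group earns 2.8 × 2.87 × 162 = 1301.83.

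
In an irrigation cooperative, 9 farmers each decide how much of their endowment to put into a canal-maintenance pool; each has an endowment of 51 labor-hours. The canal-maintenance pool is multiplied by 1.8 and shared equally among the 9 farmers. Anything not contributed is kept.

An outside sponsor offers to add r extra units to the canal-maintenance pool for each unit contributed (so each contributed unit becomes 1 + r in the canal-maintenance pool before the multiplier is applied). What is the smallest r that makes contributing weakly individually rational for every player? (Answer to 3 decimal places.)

With matching at rate r, one contributed unit becomes (1 + r) in the canal-maintenance pool and returns 1.8 × (1 + r) / 9 to the contributor.
Setting this equal to 1: 1 + r = 9/1.8 = 5.0000.
So the minimum matching rate is r = 5.0000 − 1 = 4.000.

4.000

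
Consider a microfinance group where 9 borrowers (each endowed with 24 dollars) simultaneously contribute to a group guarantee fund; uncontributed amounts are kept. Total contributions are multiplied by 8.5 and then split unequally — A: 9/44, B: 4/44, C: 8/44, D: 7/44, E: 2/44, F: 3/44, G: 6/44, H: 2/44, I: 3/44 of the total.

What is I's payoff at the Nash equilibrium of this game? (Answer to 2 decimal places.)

For player j, contributing a unit is worthwhile iff 8.5 × (j's share) ≥ 1, i.e. iff j's share is at least 0.1176.
The shares above 0.1176 belong to A, C, D and G, contributing 24 each; the remaining 5 contribute 0. Total contributed: 96.
I keeps 24 and receives 8.5 × 96 × 3/44 = 55.64 from the group guarantee fund, for a payoff of 79.64.

79.64 dollars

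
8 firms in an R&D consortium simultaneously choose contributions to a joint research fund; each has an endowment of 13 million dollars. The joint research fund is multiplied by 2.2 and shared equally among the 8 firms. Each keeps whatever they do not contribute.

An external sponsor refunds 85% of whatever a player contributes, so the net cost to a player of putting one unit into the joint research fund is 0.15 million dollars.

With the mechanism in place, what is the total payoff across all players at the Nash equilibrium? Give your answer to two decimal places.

317.20 million dollars

With the mechanism, a contributed unit returns (2.2/8) / 0.15 = 1.8333 per unit of net cost to the contributor — now above 1 — so contributing fully is weakly dominant for every player.
At the Nash equilibrium everyone contributes 13. Group total payoff = 8 × (13 × 0.85 + 2.2 × 13) = 317.20.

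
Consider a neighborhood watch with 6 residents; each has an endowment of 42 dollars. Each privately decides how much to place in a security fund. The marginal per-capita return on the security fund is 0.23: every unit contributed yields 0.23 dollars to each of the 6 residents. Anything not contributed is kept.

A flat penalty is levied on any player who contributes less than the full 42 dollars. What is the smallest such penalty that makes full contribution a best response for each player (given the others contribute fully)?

32.34 dollars

Given the others contribute fully, the best deviation is to contribute 0 (any partial contribution still incurs the fine and gives up units whose private return 0.23 is below 1).
Deviating from 42 to 0 saves 42 dollars but forfeits the deviator's share of the drop in the security fund: 0.23 × 42 = 9.66.
So the deviation gain is 42 − 9.66 = 32.34, and the fine must be at least 32.34 dollars to wipe it out.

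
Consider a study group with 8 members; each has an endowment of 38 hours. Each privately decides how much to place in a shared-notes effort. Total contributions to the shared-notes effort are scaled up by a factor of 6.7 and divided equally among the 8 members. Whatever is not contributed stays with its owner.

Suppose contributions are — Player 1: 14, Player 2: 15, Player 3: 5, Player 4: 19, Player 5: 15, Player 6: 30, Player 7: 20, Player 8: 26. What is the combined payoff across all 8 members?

Total contributed: 14 + 15 + 5 + 19 + 15 + 30 + 20 + 26 = 144; total kept: 8 × 38 − 144 = 160.
The shared-notes effort pays out 6.7 × 144 = 964.80 in aggregate.
Group total = 160 + 964.80 = 1124.80.

1124.80 hours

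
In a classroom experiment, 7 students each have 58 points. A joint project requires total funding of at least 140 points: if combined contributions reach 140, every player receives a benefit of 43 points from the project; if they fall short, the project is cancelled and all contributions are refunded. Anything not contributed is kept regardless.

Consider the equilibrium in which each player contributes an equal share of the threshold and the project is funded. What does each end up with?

Equal share of the threshold: 140/7 = 20.
At this profile no one gains by cutting their contribution: any cut drops the total below 140, the project is cancelled, contributions are refunded, and the deviator ends with 58, which is less than 58 − 20 + 43 = 81. Contributing more than 20 just wastes the excess. So contributing exactly 20 is a best response.
Each player's payoff: 58 − 20 + 43 = 81.

81 points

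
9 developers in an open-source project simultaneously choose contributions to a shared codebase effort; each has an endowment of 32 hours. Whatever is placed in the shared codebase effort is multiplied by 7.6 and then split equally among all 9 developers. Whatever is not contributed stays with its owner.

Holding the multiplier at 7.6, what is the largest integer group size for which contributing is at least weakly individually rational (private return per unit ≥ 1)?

7

Private return per unit is 7.6/(group size), which is ≥ 1 whenever the group size is ≤ 7.6.
The largest such integer is 7.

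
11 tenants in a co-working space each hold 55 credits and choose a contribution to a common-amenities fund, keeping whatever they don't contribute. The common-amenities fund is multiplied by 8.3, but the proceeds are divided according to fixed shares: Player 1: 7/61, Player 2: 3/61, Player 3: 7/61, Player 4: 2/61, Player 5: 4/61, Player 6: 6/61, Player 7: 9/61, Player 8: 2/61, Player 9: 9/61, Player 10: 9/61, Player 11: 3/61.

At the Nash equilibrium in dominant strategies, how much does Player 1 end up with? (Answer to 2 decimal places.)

For player j, contributing a unit is worthwhile iff 8.3 × (j's share) ≥ 1, i.e. iff j's share is at least 0.1205.
Player 7, Player 9 and Player 10 are above the threshold, contributing 55 each; the remaining 8 contribute 0. Total contributed: 165.
Player 1 keeps 55 and receives 8.3 × 165 × 7/61 = 157.16 from the common-amenities fund, for a payoff of 212.16.

212.16 credits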